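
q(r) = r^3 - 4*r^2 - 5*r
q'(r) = 3*r^2 - 8*r - 5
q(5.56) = 20.43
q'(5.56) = 43.26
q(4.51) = -12.18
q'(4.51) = 19.94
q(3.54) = -23.46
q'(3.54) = 4.27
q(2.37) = -21.01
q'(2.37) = -7.11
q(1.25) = -10.55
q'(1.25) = -10.31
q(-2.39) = -24.55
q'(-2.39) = 31.26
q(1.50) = -13.12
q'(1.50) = -10.25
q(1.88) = -16.89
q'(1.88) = -9.44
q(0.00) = 0.00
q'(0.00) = -5.00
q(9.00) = 360.00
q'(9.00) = 166.00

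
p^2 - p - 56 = (p - 8)*(p + 7)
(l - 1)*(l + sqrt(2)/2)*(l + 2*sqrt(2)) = l^3 - l^2 + 5*sqrt(2)*l^2/2 - 5*sqrt(2)*l/2 + 2*l - 2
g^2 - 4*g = g*(g - 4)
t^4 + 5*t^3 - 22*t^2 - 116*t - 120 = (t - 5)*(t + 2)^2*(t + 6)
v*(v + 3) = v^2 + 3*v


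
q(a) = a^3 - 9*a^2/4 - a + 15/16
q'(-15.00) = 741.50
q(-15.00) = -3865.31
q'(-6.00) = 134.00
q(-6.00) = -290.06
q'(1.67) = -0.15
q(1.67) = -2.35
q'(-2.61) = 31.18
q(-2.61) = -29.56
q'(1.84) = 0.88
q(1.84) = -2.29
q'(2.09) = 2.70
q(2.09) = -1.85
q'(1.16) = -2.18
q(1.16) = -1.69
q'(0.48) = -2.47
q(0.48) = 0.05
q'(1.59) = -0.57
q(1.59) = -2.32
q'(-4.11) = 68.17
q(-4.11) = -102.39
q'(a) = 3*a^2 - 9*a/2 - 1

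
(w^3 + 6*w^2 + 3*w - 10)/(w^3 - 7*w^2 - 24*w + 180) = (w^2 + w - 2)/(w^2 - 12*w + 36)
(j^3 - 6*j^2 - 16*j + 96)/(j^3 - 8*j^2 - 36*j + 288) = (j^2 - 16)/(j^2 - 2*j - 48)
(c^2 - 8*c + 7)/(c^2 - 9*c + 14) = (c - 1)/(c - 2)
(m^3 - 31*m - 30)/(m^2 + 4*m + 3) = (m^2 - m - 30)/(m + 3)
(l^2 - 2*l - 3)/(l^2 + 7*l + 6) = (l - 3)/(l + 6)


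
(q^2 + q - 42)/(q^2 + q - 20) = (q^2 + q - 42)/(q^2 + q - 20)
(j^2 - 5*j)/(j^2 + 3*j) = (j - 5)/(j + 3)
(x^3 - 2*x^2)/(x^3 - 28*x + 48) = x^2/(x^2 + 2*x - 24)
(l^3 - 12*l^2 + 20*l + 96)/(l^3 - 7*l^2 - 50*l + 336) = (l + 2)/(l + 7)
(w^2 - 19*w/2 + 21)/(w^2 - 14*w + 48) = (w - 7/2)/(w - 8)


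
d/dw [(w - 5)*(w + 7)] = 2*w + 2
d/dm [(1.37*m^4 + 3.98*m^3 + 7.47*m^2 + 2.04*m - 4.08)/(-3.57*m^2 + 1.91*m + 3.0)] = (-9.7818*m^5 - 6.3585*m^4 + 31.6436*m^3 + 57.3705*m^2 + 15.6888*m + 13.9128)/(12.7449*m^4 - 13.6374*m^3 - 17.7719*m^2 + 11.46*m + 9.0)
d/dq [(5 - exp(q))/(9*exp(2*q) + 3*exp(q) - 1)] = (9*exp(2*q) - 90*exp(q) - 14)*exp(q)/(81*exp(4*q) + 54*exp(3*q) - 9*exp(2*q) - 6*exp(q) + 1)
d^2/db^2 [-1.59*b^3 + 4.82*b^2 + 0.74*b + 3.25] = 9.64 - 9.54*b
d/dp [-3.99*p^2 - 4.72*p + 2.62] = -7.98*p - 4.72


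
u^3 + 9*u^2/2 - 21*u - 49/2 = (u - 7/2)*(u + 1)*(u + 7)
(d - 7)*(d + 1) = d^2 - 6*d - 7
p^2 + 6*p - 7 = (p - 1)*(p + 7)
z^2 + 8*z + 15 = (z + 3)*(z + 5)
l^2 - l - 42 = (l - 7)*(l + 6)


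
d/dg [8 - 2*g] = -2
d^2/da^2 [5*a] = 0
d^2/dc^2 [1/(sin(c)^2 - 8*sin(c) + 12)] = 2*(-2*sin(c)^4 + 12*sin(c)^3 - 5*sin(c)^2 - 72*sin(c) + 52)/(sin(c)^2 - 8*sin(c) + 12)^3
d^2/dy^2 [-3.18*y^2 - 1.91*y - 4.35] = -6.36000000000000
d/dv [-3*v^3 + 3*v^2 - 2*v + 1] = -9*v^2 + 6*v - 2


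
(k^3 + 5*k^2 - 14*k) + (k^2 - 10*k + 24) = k^3 + 6*k^2 - 24*k + 24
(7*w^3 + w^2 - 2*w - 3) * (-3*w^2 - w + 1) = -21*w^5 - 10*w^4 + 12*w^3 + 12*w^2 + w - 3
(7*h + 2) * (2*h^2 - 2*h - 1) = 14*h^3 - 10*h^2 - 11*h - 2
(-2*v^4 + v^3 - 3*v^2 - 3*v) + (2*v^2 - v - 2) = -2*v^4 + v^3 - v^2 - 4*v - 2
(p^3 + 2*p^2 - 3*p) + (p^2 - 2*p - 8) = p^3 + 3*p^2 - 5*p - 8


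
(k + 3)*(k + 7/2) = k^2 + 13*k/2 + 21/2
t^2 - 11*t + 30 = (t - 6)*(t - 5)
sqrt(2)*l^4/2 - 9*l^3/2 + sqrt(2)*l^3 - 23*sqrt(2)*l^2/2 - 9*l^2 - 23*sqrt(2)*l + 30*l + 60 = (l - 6*sqrt(2))*(l - sqrt(2))*(l + 5*sqrt(2)/2)*(sqrt(2)*l/2 + sqrt(2))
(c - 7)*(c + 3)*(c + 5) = c^3 + c^2 - 41*c - 105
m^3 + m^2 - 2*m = m*(m - 1)*(m + 2)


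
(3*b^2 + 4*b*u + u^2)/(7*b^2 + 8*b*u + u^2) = (3*b + u)/(7*b + u)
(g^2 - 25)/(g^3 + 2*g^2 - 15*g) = (g - 5)/(g*(g - 3))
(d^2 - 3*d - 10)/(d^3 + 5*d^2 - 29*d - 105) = (d + 2)/(d^2 + 10*d + 21)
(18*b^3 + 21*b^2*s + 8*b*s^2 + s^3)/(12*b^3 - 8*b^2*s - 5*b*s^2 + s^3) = (9*b^2 + 6*b*s + s^2)/(6*b^2 - 7*b*s + s^2)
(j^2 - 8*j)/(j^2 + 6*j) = (j - 8)/(j + 6)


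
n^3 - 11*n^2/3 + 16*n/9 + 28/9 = (n - 7/3)*(n - 2)*(n + 2/3)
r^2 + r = r*(r + 1)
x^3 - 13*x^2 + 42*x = x*(x - 7)*(x - 6)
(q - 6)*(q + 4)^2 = q^3 + 2*q^2 - 32*q - 96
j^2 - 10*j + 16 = (j - 8)*(j - 2)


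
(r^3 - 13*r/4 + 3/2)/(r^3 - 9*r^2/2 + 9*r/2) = (r^2 + 3*r/2 - 1)/(r*(r - 3))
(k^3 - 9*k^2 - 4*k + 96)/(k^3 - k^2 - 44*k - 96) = (k - 4)/(k + 4)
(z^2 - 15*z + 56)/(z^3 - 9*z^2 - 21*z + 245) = (z - 8)/(z^2 - 2*z - 35)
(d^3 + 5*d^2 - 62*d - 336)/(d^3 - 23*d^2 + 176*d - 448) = (d^2 + 13*d + 42)/(d^2 - 15*d + 56)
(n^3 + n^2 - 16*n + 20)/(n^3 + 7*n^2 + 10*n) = (n^2 - 4*n + 4)/(n*(n + 2))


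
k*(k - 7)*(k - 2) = k^3 - 9*k^2 + 14*k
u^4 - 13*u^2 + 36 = (u - 3)*(u - 2)*(u + 2)*(u + 3)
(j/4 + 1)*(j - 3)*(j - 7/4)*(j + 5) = j^4/4 + 17*j^3/16 - 35*j^2/8 - 191*j/16 + 105/4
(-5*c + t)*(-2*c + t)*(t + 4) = 10*c^2*t + 40*c^2 - 7*c*t^2 - 28*c*t + t^3 + 4*t^2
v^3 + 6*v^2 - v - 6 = (v - 1)*(v + 1)*(v + 6)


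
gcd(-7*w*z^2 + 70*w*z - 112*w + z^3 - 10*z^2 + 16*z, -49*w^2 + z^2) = -7*w + z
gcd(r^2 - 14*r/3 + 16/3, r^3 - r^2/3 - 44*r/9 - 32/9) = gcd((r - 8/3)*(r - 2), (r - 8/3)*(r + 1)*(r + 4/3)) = r - 8/3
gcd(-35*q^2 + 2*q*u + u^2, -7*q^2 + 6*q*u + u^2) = 7*q + u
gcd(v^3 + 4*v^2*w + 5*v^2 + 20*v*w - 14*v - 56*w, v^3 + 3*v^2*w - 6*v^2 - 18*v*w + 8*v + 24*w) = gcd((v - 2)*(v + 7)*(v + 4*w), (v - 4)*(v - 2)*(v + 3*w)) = v - 2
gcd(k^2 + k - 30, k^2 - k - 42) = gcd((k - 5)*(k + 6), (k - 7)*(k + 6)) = k + 6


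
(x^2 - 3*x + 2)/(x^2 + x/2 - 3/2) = 2*(x - 2)/(2*x + 3)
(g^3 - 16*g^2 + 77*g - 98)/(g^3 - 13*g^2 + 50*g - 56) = (g - 7)/(g - 4)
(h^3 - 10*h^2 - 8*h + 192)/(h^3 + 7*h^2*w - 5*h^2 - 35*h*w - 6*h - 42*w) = (h^2 - 4*h - 32)/(h^2 + 7*h*w + h + 7*w)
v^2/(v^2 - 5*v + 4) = v^2/(v^2 - 5*v + 4)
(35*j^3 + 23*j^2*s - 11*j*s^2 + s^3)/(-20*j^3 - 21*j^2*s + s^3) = (-7*j + s)/(4*j + s)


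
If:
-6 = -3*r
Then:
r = 2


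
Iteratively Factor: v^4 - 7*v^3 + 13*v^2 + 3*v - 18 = (v - 3)*(v^3 - 4*v^2 + v + 6) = (v - 3)*(v + 1)*(v^2 - 5*v + 6) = (v - 3)*(v - 2)*(v + 1)*(v - 3)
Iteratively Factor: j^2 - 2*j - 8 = (j - 4)*(j + 2)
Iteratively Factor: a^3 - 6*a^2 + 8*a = (a)*(a^2 - 6*a + 8) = a*(a - 4)*(a - 2)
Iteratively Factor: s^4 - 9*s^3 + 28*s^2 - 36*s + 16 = (s - 1)*(s^3 - 8*s^2 + 20*s - 16) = (s - 2)*(s - 1)*(s^2 - 6*s + 8) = (s - 2)^2*(s - 1)*(s - 4)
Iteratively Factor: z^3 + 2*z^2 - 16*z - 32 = (z + 4)*(z^2 - 2*z - 8) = (z + 2)*(z + 4)*(z - 4)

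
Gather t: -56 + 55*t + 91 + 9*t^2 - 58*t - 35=9*t^2 - 3*t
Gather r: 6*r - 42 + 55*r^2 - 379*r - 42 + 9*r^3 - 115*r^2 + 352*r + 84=9*r^3 - 60*r^2 - 21*r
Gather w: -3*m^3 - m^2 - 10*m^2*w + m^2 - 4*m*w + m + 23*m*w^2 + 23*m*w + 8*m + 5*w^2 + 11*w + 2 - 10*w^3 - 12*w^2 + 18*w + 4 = -3*m^3 + 9*m - 10*w^3 + w^2*(23*m - 7) + w*(-10*m^2 + 19*m + 29) + 6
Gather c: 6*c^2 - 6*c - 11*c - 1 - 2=6*c^2 - 17*c - 3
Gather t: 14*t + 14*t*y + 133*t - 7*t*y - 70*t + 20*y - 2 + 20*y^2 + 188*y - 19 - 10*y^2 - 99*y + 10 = t*(7*y + 77) + 10*y^2 + 109*y - 11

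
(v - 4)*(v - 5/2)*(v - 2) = v^3 - 17*v^2/2 + 23*v - 20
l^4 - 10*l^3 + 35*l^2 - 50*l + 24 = (l - 4)*(l - 3)*(l - 2)*(l - 1)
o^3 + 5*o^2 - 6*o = o*(o - 1)*(o + 6)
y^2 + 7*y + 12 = (y + 3)*(y + 4)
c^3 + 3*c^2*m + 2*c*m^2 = c*(c + m)*(c + 2*m)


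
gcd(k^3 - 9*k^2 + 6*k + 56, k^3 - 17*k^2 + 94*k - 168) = k^2 - 11*k + 28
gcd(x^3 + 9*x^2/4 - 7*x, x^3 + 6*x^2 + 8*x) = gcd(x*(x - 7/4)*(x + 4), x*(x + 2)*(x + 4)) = x^2 + 4*x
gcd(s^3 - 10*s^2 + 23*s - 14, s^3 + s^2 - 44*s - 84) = s - 7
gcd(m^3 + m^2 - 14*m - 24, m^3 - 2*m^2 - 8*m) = m^2 - 2*m - 8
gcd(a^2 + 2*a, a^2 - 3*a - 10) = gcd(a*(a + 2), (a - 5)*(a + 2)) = a + 2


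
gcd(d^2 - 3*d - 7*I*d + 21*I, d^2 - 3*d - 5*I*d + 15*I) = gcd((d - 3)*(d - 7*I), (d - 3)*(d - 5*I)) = d - 3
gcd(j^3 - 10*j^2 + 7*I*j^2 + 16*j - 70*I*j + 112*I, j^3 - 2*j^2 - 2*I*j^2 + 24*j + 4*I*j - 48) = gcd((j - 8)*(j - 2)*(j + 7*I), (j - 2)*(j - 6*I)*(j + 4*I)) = j - 2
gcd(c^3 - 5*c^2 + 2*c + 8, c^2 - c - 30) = 1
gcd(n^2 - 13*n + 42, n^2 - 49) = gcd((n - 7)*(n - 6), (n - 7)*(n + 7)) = n - 7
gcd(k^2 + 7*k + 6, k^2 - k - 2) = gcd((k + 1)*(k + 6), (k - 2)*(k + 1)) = k + 1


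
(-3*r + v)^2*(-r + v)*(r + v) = -9*r^4 + 6*r^3*v + 8*r^2*v^2 - 6*r*v^3 + v^4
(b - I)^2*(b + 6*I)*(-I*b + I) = -I*b^4 + 4*b^3 + I*b^3 - 4*b^2 - 11*I*b^2 - 6*b + 11*I*b + 6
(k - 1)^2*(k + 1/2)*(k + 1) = k^4 - k^3/2 - 3*k^2/2 + k/2 + 1/2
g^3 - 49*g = g*(g - 7)*(g + 7)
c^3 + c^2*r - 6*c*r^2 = c*(c - 2*r)*(c + 3*r)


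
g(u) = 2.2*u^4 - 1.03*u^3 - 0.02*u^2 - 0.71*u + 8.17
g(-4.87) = 1367.60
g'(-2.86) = -231.73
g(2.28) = 53.69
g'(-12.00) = -15651.59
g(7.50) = 6528.13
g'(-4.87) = -1090.21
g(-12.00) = 47412.85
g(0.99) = 8.56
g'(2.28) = 87.44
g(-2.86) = 181.33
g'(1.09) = 6.97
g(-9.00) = 15198.01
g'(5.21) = 1159.71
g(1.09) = 9.14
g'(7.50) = 3537.68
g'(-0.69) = -5.04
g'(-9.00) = -6665.84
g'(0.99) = 4.76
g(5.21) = 1479.23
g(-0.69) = 9.49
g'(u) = 8.8*u^3 - 3.09*u^2 - 0.04*u - 0.71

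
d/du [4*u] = 4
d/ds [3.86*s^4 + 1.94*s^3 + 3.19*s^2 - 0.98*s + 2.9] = 15.44*s^3 + 5.82*s^2 + 6.38*s - 0.98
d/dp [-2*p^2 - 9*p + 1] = -4*p - 9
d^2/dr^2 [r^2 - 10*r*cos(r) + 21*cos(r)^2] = 10*r*cos(r) + 84*sin(r)^2 + 20*sin(r) - 40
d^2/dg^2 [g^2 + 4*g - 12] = 2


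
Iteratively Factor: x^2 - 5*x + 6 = (x - 2)*(x - 3)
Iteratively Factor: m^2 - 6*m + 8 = (m - 2)*(m - 4)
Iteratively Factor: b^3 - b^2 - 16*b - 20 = (b + 2)*(b^2 - 3*b - 10) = (b - 5)*(b + 2)*(b + 2)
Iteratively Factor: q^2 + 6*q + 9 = (q + 3)*(q + 3)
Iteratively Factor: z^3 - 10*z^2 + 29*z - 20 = (z - 5)*(z^2 - 5*z + 4) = (z - 5)*(z - 1)*(z - 4)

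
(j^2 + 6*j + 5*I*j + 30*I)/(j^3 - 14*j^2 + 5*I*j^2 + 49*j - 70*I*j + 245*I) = (j + 6)/(j^2 - 14*j + 49)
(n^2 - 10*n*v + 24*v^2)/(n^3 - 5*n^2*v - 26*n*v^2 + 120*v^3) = 1/(n + 5*v)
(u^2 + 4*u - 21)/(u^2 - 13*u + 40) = (u^2 + 4*u - 21)/(u^2 - 13*u + 40)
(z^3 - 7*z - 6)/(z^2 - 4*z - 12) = (z^2 - 2*z - 3)/(z - 6)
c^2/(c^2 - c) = c/(c - 1)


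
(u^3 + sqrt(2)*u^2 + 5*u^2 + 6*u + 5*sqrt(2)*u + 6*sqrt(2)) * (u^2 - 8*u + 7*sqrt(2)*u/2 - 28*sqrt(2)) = u^5 - 3*u^4 + 9*sqrt(2)*u^4/2 - 27*u^3 - 27*sqrt(2)*u^3/2 - 153*sqrt(2)*u^2 - 69*u^2 - 216*sqrt(2)*u - 238*u - 336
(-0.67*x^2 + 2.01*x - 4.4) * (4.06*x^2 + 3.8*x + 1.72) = -2.7202*x^4 + 5.6146*x^3 - 11.3784*x^2 - 13.2628*x - 7.568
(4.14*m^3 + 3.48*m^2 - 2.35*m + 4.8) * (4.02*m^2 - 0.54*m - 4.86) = 16.6428*m^5 + 11.754*m^4 - 31.4466*m^3 + 3.6522*m^2 + 8.829*m - 23.328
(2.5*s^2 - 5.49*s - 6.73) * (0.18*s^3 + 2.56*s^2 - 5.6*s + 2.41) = 0.45*s^5 + 5.4118*s^4 - 29.2658*s^3 + 19.5402*s^2 + 24.4571*s - 16.2193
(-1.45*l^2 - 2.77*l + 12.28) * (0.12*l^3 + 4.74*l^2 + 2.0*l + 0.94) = -0.174*l^5 - 7.2054*l^4 - 14.5562*l^3 + 51.3042*l^2 + 21.9562*l + 11.5432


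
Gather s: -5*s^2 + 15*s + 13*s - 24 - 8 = -5*s^2 + 28*s - 32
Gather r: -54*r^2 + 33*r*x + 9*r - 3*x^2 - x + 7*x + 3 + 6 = -54*r^2 + r*(33*x + 9) - 3*x^2 + 6*x + 9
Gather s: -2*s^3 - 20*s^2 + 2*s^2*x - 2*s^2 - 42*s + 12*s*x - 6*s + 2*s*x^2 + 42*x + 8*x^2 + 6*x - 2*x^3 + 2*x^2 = -2*s^3 + s^2*(2*x - 22) + s*(2*x^2 + 12*x - 48) - 2*x^3 + 10*x^2 + 48*x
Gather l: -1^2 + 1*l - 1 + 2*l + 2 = 3*l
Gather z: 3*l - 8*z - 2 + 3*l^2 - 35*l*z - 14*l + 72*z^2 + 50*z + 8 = 3*l^2 - 11*l + 72*z^2 + z*(42 - 35*l) + 6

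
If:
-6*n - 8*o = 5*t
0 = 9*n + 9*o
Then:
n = 5*t/2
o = -5*t/2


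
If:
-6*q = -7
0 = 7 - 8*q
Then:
No Solution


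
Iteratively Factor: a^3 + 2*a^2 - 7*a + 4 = (a - 1)*(a^2 + 3*a - 4) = (a - 1)*(a + 4)*(a - 1)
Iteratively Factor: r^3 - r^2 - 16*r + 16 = (r + 4)*(r^2 - 5*r + 4) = (r - 1)*(r + 4)*(r - 4)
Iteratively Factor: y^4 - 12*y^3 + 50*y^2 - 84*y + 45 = (y - 3)*(y^3 - 9*y^2 + 23*y - 15) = (y - 5)*(y - 3)*(y^2 - 4*y + 3) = (y - 5)*(y - 3)*(y - 1)*(y - 3)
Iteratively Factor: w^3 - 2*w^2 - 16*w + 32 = (w - 4)*(w^2 + 2*w - 8) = (w - 4)*(w + 4)*(w - 2)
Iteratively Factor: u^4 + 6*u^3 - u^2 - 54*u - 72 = (u + 3)*(u^3 + 3*u^2 - 10*u - 24) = (u - 3)*(u + 3)*(u^2 + 6*u + 8) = (u - 3)*(u + 3)*(u + 4)*(u + 2)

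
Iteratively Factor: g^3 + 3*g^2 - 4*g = (g)*(g^2 + 3*g - 4) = g*(g - 1)*(g + 4)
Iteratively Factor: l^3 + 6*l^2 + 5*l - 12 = (l + 4)*(l^2 + 2*l - 3) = (l + 3)*(l + 4)*(l - 1)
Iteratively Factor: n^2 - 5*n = (n)*(n - 5)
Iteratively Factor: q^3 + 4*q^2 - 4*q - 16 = (q + 4)*(q^2 - 4) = (q + 2)*(q + 4)*(q - 2)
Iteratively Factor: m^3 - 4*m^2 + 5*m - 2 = (m - 1)*(m^2 - 3*m + 2) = (m - 1)^2*(m - 2)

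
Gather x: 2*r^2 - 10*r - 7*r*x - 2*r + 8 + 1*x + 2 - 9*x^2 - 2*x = 2*r^2 - 12*r - 9*x^2 + x*(-7*r - 1) + 10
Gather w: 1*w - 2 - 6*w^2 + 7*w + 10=-6*w^2 + 8*w + 8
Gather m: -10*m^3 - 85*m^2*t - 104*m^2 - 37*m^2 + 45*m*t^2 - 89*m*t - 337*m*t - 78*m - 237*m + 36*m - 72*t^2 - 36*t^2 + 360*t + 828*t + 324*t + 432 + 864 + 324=-10*m^3 + m^2*(-85*t - 141) + m*(45*t^2 - 426*t - 279) - 108*t^2 + 1512*t + 1620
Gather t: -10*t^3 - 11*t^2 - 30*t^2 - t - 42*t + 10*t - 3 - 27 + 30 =-10*t^3 - 41*t^2 - 33*t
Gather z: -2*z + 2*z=0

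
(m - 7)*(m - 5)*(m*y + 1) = m^3*y - 12*m^2*y + m^2 + 35*m*y - 12*m + 35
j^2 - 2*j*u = j*(j - 2*u)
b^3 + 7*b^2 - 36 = (b - 2)*(b + 3)*(b + 6)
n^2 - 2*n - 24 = (n - 6)*(n + 4)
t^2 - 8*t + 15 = (t - 5)*(t - 3)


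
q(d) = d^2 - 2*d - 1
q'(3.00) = 4.00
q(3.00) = 2.00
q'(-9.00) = -20.00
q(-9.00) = 98.00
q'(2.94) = 3.88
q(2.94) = 1.76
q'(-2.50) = -7.00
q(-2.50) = 10.25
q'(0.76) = -0.48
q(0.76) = -1.94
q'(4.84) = 7.68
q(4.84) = 12.75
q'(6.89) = 11.78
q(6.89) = 32.69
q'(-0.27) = -2.54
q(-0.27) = -0.39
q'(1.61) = 1.22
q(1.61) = -1.63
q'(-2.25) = -6.50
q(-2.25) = 8.56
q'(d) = 2*d - 2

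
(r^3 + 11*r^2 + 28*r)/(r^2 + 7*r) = r + 4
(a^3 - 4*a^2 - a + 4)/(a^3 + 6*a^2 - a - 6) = (a - 4)/(a + 6)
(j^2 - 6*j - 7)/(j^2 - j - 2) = (j - 7)/(j - 2)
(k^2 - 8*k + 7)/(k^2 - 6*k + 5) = (k - 7)/(k - 5)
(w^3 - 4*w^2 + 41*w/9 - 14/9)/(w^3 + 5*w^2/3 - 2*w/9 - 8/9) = (3*w^2 - 10*w + 7)/(3*w^2 + 7*w + 4)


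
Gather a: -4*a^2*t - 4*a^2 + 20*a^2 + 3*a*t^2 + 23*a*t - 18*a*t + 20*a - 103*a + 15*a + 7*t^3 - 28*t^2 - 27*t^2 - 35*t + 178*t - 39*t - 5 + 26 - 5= a^2*(16 - 4*t) + a*(3*t^2 + 5*t - 68) + 7*t^3 - 55*t^2 + 104*t + 16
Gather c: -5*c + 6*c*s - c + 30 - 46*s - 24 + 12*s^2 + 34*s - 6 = c*(6*s - 6) + 12*s^2 - 12*s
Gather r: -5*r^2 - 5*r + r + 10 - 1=-5*r^2 - 4*r + 9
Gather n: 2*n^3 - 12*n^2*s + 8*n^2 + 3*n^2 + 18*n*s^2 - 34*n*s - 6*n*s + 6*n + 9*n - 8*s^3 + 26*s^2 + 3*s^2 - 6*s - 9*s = 2*n^3 + n^2*(11 - 12*s) + n*(18*s^2 - 40*s + 15) - 8*s^3 + 29*s^2 - 15*s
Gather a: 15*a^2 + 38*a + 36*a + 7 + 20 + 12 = 15*a^2 + 74*a + 39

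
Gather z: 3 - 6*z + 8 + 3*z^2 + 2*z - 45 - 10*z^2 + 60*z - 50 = -7*z^2 + 56*z - 84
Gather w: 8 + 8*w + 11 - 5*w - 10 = 3*w + 9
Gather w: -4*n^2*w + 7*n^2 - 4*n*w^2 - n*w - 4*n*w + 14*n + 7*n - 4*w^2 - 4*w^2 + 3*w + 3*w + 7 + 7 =7*n^2 + 21*n + w^2*(-4*n - 8) + w*(-4*n^2 - 5*n + 6) + 14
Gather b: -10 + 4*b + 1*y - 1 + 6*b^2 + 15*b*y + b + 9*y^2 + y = 6*b^2 + b*(15*y + 5) + 9*y^2 + 2*y - 11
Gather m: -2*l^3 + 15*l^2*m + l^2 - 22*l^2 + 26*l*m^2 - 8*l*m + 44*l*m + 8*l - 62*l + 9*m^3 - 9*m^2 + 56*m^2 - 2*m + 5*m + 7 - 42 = -2*l^3 - 21*l^2 - 54*l + 9*m^3 + m^2*(26*l + 47) + m*(15*l^2 + 36*l + 3) - 35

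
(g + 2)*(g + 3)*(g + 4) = g^3 + 9*g^2 + 26*g + 24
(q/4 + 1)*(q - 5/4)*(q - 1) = q^3/4 + 7*q^2/16 - 31*q/16 + 5/4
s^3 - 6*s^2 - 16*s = s*(s - 8)*(s + 2)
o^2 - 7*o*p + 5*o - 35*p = (o + 5)*(o - 7*p)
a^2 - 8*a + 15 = (a - 5)*(a - 3)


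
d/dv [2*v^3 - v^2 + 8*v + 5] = 6*v^2 - 2*v + 8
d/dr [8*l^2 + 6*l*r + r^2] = 6*l + 2*r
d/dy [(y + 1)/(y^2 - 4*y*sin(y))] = (4*y^2*cos(y) - y^2 + 4*y*cos(y) - 2*y + 4*sin(y))/(y^2*(y - 4*sin(y))^2)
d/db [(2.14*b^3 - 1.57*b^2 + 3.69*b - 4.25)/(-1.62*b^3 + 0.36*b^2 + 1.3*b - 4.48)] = (-1.773*b^4 + 17.5196*b^3 - 52.786*b^2 + 17.1272*b - 11.0062)/(2.6244*b^6 - 1.1664*b^5 - 4.0824*b^4 + 15.4512*b^3 - 1.5356*b^2 - 11.648*b + 20.0704)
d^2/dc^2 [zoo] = 0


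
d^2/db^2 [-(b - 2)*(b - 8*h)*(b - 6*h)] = -6*b + 28*h + 4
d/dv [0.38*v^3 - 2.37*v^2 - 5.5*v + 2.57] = 1.14*v^2 - 4.74*v - 5.5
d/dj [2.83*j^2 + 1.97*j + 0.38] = 5.66*j + 1.97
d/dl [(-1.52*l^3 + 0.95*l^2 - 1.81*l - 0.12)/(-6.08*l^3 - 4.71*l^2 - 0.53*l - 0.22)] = (12.9352*l^4 - 20.3984*l^3 - 10.2142*l^2 - 1.5484*l + 0.3346)/(36.9664*l^6 + 57.2736*l^5 + 28.6289*l^4 + 7.6678*l^3 + 2.3533*l^2 + 0.2332*l + 0.0484)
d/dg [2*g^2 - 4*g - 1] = 4*g - 4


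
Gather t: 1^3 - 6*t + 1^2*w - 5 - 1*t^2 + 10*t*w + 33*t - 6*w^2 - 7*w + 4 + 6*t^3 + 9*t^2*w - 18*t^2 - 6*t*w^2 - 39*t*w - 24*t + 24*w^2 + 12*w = 6*t^3 + t^2*(9*w - 19) + t*(-6*w^2 - 29*w + 3) + 18*w^2 + 6*w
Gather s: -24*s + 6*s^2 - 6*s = 6*s^2 - 30*s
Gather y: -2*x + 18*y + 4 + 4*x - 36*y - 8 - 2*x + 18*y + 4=0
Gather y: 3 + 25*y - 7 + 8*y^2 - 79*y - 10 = 8*y^2 - 54*y - 14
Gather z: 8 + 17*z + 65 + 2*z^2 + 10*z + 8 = 2*z^2 + 27*z + 81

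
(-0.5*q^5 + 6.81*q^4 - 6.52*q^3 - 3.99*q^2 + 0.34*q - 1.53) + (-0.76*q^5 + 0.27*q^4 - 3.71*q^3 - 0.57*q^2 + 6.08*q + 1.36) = -1.26*q^5 + 7.08*q^4 - 10.23*q^3 - 4.56*q^2 + 6.42*q - 0.17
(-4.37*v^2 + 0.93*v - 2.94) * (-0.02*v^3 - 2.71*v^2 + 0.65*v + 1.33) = 0.0874*v^5 + 11.8241*v^4 - 5.302*v^3 + 2.7598*v^2 - 0.6741*v - 3.9102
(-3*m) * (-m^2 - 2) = 3*m^3 + 6*m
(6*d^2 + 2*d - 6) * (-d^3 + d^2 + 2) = -6*d^5 + 4*d^4 + 8*d^3 + 6*d^2 + 4*d - 12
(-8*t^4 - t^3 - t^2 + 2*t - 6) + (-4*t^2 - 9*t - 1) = -8*t^4 - t^3 - 5*t^2 - 7*t - 7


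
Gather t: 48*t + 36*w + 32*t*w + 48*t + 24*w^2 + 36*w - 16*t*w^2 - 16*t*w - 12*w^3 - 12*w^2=t*(-16*w^2 + 16*w + 96) - 12*w^3 + 12*w^2 + 72*w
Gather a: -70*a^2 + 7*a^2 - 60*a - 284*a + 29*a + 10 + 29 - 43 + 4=-63*a^2 - 315*a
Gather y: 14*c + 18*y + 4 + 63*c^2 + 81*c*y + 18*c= 63*c^2 + 32*c + y*(81*c + 18) + 4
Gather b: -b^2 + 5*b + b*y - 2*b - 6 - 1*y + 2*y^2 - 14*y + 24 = -b^2 + b*(y + 3) + 2*y^2 - 15*y + 18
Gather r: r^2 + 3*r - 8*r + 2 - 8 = r^2 - 5*r - 6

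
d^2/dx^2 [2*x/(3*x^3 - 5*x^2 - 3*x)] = 4*(27*x^2 - 45*x + 34)/(27*x^6 - 135*x^5 + 144*x^4 + 145*x^3 - 144*x^2 - 135*x - 27)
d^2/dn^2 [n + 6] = 0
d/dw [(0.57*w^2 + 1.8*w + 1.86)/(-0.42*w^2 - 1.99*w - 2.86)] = (-0.378299999999999*w^2 - 1.698*w - 1.4466)/(0.1764*w^4 + 1.6716*w^3 + 6.3625*w^2 + 11.3828*w + 8.1796)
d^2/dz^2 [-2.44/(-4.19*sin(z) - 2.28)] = (-42.836884*sin(z)^2 + 23.309808*sin(z) + 85.673768)/(4.19*sin(z) + 2.28)^3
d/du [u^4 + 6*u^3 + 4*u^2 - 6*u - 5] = 4*u^3 + 18*u^2 + 8*u - 6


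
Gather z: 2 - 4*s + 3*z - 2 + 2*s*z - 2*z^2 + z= -4*s - 2*z^2 + z*(2*s + 4)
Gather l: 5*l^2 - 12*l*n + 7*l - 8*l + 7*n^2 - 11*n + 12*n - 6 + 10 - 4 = 5*l^2 + l*(-12*n - 1) + 7*n^2 + n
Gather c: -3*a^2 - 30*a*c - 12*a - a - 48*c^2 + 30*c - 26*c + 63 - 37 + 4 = -3*a^2 - 13*a - 48*c^2 + c*(4 - 30*a) + 30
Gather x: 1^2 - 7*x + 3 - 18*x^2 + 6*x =-18*x^2 - x + 4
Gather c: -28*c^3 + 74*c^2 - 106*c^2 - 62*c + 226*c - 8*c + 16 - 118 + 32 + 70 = -28*c^3 - 32*c^2 + 156*c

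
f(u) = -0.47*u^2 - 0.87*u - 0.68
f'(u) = -0.94*u - 0.87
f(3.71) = -10.38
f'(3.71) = -4.36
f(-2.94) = -2.18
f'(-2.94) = 1.89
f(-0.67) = -0.31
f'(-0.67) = -0.24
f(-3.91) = -4.46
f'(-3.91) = 2.81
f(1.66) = -3.42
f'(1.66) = -2.43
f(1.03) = -2.07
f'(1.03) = -1.84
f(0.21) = -0.88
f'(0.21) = -1.07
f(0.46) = -1.18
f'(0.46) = -1.30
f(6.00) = -22.82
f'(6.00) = -6.51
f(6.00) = -22.82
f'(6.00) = -6.51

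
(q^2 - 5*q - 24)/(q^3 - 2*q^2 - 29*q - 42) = (q - 8)/(q^2 - 5*q - 14)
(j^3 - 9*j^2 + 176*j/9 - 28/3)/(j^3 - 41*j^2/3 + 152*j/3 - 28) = (j - 7/3)/(j - 7)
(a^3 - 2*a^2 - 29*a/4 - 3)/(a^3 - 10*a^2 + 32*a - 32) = (a^2 + 2*a + 3/4)/(a^2 - 6*a + 8)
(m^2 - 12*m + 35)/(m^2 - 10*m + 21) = (m - 5)/(m - 3)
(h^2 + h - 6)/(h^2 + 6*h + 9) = (h - 2)/(h + 3)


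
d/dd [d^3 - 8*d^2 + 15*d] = 3*d^2 - 16*d + 15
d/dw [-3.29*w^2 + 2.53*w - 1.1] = 2.53 - 6.58*w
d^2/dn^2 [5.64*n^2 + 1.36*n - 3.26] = 11.2800000000000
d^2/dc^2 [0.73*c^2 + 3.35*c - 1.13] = 1.46000000000000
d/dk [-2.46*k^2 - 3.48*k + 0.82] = -4.92*k - 3.48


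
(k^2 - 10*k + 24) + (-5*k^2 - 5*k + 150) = -4*k^2 - 15*k + 174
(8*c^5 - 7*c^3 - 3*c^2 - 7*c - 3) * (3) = 24*c^5 - 21*c^3 - 9*c^2 - 21*c - 9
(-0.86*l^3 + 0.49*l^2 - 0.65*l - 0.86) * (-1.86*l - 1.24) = 1.5996*l^4 + 0.155*l^3 + 0.6014*l^2 + 2.4056*l + 1.0664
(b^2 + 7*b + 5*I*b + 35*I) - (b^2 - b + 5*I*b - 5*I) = 8*b + 40*I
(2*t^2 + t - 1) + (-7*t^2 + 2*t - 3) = -5*t^2 + 3*t - 4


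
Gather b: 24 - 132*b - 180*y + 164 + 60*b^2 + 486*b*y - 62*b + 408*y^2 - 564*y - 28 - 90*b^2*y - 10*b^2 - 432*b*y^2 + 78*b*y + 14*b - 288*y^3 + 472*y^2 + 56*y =b^2*(50 - 90*y) + b*(-432*y^2 + 564*y - 180) - 288*y^3 + 880*y^2 - 688*y + 160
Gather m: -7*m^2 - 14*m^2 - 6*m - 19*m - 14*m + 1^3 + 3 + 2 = -21*m^2 - 39*m + 6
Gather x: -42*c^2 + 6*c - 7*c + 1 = -42*c^2 - c + 1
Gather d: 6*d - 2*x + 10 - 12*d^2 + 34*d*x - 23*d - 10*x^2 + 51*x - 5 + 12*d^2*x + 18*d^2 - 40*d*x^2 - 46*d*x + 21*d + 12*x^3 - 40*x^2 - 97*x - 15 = d^2*(12*x + 6) + d*(-40*x^2 - 12*x + 4) + 12*x^3 - 50*x^2 - 48*x - 10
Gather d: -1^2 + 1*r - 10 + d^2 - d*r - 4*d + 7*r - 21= d^2 + d*(-r - 4) + 8*r - 32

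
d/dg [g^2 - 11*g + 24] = 2*g - 11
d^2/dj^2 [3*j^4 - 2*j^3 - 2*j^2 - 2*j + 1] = 36*j^2 - 12*j - 4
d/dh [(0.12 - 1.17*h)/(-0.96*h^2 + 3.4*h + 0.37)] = (-1.1232*h^2 + 0.2304*h - 0.8409)/(0.9216*h^4 - 6.528*h^3 + 10.8496*h^2 + 2.516*h + 0.1369)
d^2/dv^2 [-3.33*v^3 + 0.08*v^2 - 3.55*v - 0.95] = 0.16 - 19.98*v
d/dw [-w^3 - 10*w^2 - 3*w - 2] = -3*w^2 - 20*w - 3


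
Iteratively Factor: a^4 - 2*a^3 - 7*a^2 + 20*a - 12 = (a - 1)*(a^3 - a^2 - 8*a + 12) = (a - 2)*(a - 1)*(a^2 + a - 6) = (a - 2)*(a - 1)*(a + 3)*(a - 2)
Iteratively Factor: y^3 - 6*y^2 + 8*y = (y - 4)*(y^2 - 2*y) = y*(y - 4)*(y - 2)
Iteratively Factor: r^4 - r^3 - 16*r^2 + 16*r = (r + 4)*(r^3 - 5*r^2 + 4*r) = (r - 1)*(r + 4)*(r^2 - 4*r) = r*(r - 1)*(r + 4)*(r - 4)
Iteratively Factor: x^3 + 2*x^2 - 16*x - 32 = (x + 4)*(x^2 - 2*x - 8) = (x + 2)*(x + 4)*(x - 4)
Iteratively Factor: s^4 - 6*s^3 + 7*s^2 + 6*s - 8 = (s - 2)*(s^3 - 4*s^2 - s + 4) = (s - 2)*(s - 1)*(s^2 - 3*s - 4) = (s - 2)*(s - 1)*(s + 1)*(s - 4)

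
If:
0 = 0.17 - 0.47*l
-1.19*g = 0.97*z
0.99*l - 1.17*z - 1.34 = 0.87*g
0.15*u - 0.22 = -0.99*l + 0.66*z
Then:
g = 1.74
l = 0.36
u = -10.30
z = -2.13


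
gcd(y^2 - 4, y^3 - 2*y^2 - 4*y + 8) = y^2 - 4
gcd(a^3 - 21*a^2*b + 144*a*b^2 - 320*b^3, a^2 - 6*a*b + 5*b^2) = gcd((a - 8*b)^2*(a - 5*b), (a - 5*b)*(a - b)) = a - 5*b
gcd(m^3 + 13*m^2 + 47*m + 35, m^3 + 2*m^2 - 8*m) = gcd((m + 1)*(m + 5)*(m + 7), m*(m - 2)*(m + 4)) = 1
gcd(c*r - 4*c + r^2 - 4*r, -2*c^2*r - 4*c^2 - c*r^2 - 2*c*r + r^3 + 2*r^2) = c + r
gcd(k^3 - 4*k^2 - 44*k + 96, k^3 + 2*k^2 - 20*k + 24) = k^2 + 4*k - 12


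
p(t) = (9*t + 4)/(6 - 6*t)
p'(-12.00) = 0.01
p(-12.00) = -1.33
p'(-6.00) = 0.04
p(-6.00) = -1.19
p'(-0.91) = 0.59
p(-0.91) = -0.37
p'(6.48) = 0.07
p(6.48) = -1.90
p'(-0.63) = 0.82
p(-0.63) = -0.17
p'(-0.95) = 0.57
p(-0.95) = -0.39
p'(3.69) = 0.30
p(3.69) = -2.31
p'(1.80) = 3.39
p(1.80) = -4.21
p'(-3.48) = 0.11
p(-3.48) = -1.02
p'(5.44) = 0.11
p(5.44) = -1.99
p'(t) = 9/(6 - 6*t) + 6*(9*t + 4)/(6 - 6*t)^2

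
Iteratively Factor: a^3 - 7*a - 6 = (a + 1)*(a^2 - a - 6) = (a - 3)*(a + 1)*(a + 2)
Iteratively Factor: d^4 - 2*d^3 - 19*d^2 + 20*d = (d - 5)*(d^3 + 3*d^2 - 4*d) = d*(d - 5)*(d^2 + 3*d - 4) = d*(d - 5)*(d - 1)*(d + 4)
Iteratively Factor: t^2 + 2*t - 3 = (t + 3)*(t - 1)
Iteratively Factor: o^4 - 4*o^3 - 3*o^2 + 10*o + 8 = (o - 4)*(o^3 - 3*o - 2) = (o - 4)*(o + 1)*(o^2 - o - 2) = (o - 4)*(o - 2)*(o + 1)*(o + 1)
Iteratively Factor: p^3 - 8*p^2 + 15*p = (p - 3)*(p^2 - 5*p) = p*(p - 3)*(p - 5)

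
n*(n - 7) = n^2 - 7*n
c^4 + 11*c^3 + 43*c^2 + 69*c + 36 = (c + 1)*(c + 3)^2*(c + 4)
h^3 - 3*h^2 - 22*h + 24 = (h - 6)*(h - 1)*(h + 4)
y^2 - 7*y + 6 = (y - 6)*(y - 1)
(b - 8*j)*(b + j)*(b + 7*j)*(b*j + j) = b^4*j + b^3*j - 57*b^2*j^3 - 56*b*j^4 - 57*b*j^3 - 56*j^4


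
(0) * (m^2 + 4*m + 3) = 0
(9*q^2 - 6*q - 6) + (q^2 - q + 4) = 10*q^2 - 7*q - 2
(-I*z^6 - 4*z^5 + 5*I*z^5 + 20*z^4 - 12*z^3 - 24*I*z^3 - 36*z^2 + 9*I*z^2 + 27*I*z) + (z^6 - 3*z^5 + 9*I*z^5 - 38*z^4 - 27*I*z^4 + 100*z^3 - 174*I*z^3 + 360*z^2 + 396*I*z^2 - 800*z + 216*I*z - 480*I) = z^6 - I*z^6 - 7*z^5 + 14*I*z^5 - 18*z^4 - 27*I*z^4 + 88*z^3 - 198*I*z^3 + 324*z^2 + 405*I*z^2 - 800*z + 243*I*z - 480*I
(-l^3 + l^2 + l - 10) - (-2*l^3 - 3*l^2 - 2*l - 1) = l^3 + 4*l^2 + 3*l - 9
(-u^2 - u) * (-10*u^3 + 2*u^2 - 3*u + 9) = 10*u^5 + 8*u^4 + u^3 - 6*u^2 - 9*u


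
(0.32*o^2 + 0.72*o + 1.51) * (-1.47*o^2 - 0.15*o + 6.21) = -0.4704*o^4 - 1.1064*o^3 - 0.3405*o^2 + 4.2447*o + 9.3771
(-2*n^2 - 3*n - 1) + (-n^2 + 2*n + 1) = -3*n^2 - n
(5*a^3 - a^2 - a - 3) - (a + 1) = 5*a^3 - a^2 - 2*a - 4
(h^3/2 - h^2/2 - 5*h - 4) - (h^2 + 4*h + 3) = h^3/2 - 3*h^2/2 - 9*h - 7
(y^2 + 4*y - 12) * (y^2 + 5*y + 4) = y^4 + 9*y^3 + 12*y^2 - 44*y - 48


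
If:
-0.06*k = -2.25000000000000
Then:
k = 37.50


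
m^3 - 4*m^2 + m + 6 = (m - 3)*(m - 2)*(m + 1)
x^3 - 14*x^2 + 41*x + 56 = (x - 8)*(x - 7)*(x + 1)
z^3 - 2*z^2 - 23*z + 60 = (z - 4)*(z - 3)*(z + 5)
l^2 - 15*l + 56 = (l - 8)*(l - 7)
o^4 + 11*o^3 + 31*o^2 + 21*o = o*(o + 1)*(o + 3)*(o + 7)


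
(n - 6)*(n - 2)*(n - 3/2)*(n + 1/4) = n^4 - 37*n^3/4 + 173*n^2/8 - 12*n - 9/2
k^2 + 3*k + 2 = (k + 1)*(k + 2)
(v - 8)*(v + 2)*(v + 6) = v^3 - 52*v - 96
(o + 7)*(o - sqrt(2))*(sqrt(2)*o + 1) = sqrt(2)*o^3 - o^2 + 7*sqrt(2)*o^2 - 7*o - sqrt(2)*o - 7*sqrt(2)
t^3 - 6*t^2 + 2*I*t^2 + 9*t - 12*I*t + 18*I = (t - 3)^2*(t + 2*I)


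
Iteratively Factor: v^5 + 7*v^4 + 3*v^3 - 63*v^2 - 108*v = (v + 4)*(v^4 + 3*v^3 - 9*v^2 - 27*v) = v*(v + 4)*(v^3 + 3*v^2 - 9*v - 27) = v*(v - 3)*(v + 4)*(v^2 + 6*v + 9) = v*(v - 3)*(v + 3)*(v + 4)*(v + 3)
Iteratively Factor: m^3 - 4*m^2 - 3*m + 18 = (m - 3)*(m^2 - m - 6) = (m - 3)^2*(m + 2)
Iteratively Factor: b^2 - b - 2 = (b - 2)*(b + 1)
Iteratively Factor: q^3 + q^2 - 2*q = (q + 2)*(q^2 - q) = (q - 1)*(q + 2)*(q)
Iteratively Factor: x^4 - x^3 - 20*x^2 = (x)*(x^3 - x^2 - 20*x) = x^2*(x^2 - x - 20) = x^2*(x + 4)*(x - 5)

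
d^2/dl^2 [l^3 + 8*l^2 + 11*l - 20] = 6*l + 16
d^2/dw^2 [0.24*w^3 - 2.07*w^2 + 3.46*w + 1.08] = 1.44*w - 4.14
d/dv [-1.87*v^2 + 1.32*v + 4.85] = 1.32 - 3.74*v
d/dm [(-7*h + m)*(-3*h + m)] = -10*h + 2*m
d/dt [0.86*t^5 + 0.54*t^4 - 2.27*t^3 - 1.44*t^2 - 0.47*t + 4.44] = 4.3*t^4 + 2.16*t^3 - 6.81*t^2 - 2.88*t - 0.47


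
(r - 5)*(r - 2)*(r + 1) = r^3 - 6*r^2 + 3*r + 10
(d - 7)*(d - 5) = d^2 - 12*d + 35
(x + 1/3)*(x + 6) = x^2 + 19*x/3 + 2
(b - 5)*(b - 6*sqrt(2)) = b^2 - 6*sqrt(2)*b - 5*b + 30*sqrt(2)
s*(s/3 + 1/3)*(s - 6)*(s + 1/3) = s^4/3 - 14*s^3/9 - 23*s^2/9 - 2*s/3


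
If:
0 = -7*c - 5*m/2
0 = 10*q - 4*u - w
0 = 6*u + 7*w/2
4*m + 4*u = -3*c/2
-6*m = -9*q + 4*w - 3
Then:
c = -175/2241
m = 490/2241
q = -97/2241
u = -3395/17928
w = 485/1494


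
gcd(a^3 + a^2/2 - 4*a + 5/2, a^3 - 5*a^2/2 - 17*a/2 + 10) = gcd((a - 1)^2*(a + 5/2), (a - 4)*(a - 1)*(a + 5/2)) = a^2 + 3*a/2 - 5/2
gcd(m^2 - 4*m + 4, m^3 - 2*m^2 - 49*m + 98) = m - 2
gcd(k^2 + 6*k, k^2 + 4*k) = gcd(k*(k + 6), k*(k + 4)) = k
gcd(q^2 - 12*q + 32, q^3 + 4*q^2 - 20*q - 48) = q - 4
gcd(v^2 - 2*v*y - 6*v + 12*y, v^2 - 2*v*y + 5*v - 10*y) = -v + 2*y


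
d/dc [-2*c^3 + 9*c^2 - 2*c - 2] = -6*c^2 + 18*c - 2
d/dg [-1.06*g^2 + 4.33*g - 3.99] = 4.33 - 2.12*g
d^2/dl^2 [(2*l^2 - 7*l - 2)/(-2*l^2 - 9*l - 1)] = 2*(64*l^3 + 36*l^2 + 66*l + 93)/(8*l^6 + 108*l^5 + 498*l^4 + 837*l^3 + 249*l^2 + 27*l + 1)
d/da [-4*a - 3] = -4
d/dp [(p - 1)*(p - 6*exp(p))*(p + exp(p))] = (p - 1)*(p - 6*exp(p))*(exp(p) + 1) - (p - 1)*(p + exp(p))*(6*exp(p) - 1) + (p - 6*exp(p))*(p + exp(p))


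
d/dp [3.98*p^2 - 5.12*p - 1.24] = 7.96*p - 5.12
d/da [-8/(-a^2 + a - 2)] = 8*(1 - 2*a)/(a^2 - a + 2)^2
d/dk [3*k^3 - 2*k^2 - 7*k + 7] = 9*k^2 - 4*k - 7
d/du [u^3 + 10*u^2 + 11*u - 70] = 3*u^2 + 20*u + 11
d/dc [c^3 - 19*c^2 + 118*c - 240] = 3*c^2 - 38*c + 118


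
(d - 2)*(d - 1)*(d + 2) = d^3 - d^2 - 4*d + 4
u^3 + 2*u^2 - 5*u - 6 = (u - 2)*(u + 1)*(u + 3)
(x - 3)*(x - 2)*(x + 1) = x^3 - 4*x^2 + x + 6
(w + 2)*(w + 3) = w^2 + 5*w + 6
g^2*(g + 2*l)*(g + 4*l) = g^4 + 6*g^3*l + 8*g^2*l^2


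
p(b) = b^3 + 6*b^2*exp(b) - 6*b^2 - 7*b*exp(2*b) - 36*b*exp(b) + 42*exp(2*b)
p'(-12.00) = 576.01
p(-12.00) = -2591.99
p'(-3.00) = 67.78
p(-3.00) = -72.78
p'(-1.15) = 26.95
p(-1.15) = 11.18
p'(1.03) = 329.57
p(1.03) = 181.66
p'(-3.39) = 79.15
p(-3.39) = -101.40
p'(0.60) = 133.74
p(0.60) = 88.13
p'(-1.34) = 29.85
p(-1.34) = 5.80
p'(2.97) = 12388.64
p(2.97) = 6979.23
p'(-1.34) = 29.85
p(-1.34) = 5.80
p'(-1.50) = 32.64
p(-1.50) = 0.80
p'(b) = 6*b^2*exp(b) + 3*b^2 - 14*b*exp(2*b) - 24*b*exp(b) - 12*b + 77*exp(2*b) - 36*exp(b)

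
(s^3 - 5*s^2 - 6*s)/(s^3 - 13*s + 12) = s*(s^2 - 5*s - 6)/(s^3 - 13*s + 12)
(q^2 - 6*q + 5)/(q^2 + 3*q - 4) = (q - 5)/(q + 4)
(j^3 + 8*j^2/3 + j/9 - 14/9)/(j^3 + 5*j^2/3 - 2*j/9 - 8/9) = (3*j + 7)/(3*j + 4)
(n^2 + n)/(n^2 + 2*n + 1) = n/(n + 1)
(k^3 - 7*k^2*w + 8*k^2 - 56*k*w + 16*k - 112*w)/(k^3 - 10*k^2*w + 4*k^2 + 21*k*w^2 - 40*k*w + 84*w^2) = (-k - 4)/(-k + 3*w)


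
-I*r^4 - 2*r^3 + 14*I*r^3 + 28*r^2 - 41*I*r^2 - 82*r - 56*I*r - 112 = (r - 8)*(r - 7)*(r - 2*I)*(-I*r - I)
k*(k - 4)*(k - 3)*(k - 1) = k^4 - 8*k^3 + 19*k^2 - 12*k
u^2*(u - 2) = u^3 - 2*u^2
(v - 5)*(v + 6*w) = v^2 + 6*v*w - 5*v - 30*w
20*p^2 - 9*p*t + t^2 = (-5*p + t)*(-4*p + t)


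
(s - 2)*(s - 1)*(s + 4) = s^3 + s^2 - 10*s + 8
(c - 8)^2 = c^2 - 16*c + 64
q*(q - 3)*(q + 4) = q^3 + q^2 - 12*q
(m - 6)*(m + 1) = m^2 - 5*m - 6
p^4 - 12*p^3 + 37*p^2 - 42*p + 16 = (p - 8)*(p - 2)*(p - 1)^2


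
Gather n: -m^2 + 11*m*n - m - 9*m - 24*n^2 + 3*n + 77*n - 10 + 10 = -m^2 - 10*m - 24*n^2 + n*(11*m + 80)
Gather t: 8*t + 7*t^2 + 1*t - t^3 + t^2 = -t^3 + 8*t^2 + 9*t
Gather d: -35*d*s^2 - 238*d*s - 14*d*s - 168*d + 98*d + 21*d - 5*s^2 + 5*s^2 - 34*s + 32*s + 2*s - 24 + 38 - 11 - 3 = d*(-35*s^2 - 252*s - 49)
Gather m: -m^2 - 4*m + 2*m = -m^2 - 2*m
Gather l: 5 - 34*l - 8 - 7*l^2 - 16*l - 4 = -7*l^2 - 50*l - 7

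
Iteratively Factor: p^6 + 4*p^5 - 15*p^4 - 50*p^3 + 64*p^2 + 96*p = (p)*(p^5 + 4*p^4 - 15*p^3 - 50*p^2 + 64*p + 96) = p*(p + 4)*(p^4 - 15*p^2 + 10*p + 24) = p*(p + 1)*(p + 4)*(p^3 - p^2 - 14*p + 24) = p*(p - 3)*(p + 1)*(p + 4)*(p^2 + 2*p - 8) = p*(p - 3)*(p - 2)*(p + 1)*(p + 4)*(p + 4)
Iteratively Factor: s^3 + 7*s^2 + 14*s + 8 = (s + 2)*(s^2 + 5*s + 4) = (s + 2)*(s + 4)*(s + 1)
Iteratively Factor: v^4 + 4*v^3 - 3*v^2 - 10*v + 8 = (v + 4)*(v^3 - 3*v + 2) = (v - 1)*(v + 4)*(v^2 + v - 2) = (v - 1)*(v + 2)*(v + 4)*(v - 1)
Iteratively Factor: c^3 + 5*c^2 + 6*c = (c)*(c^2 + 5*c + 6) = c*(c + 2)*(c + 3)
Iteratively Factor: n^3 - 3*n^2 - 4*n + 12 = (n - 2)*(n^2 - n - 6) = (n - 2)*(n + 2)*(n - 3)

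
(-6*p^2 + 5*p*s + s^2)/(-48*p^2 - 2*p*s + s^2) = (p - s)/(8*p - s)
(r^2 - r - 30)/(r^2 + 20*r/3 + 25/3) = 3*(r - 6)/(3*r + 5)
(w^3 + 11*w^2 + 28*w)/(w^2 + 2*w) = (w^2 + 11*w + 28)/(w + 2)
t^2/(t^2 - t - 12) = t^2/(t^2 - t - 12)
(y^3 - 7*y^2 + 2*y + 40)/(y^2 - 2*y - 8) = y - 5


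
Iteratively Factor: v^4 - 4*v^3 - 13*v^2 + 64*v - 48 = (v + 4)*(v^3 - 8*v^2 + 19*v - 12) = (v - 3)*(v + 4)*(v^2 - 5*v + 4) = (v - 4)*(v - 3)*(v + 4)*(v - 1)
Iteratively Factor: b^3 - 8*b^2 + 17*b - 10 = (b - 1)*(b^2 - 7*b + 10) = (b - 5)*(b - 1)*(b - 2)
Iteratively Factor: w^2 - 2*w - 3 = (w - 3)*(w + 1)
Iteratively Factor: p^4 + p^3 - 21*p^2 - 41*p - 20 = (p + 1)*(p^3 - 21*p - 20) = (p - 5)*(p + 1)*(p^2 + 5*p + 4) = (p - 5)*(p + 1)*(p + 4)*(p + 1)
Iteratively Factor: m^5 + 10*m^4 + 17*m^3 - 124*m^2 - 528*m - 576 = (m + 3)*(m^4 + 7*m^3 - 4*m^2 - 112*m - 192) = (m - 4)*(m + 3)*(m^3 + 11*m^2 + 40*m + 48) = (m - 4)*(m + 3)*(m + 4)*(m^2 + 7*m + 12) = (m - 4)*(m + 3)^2*(m + 4)*(m + 4)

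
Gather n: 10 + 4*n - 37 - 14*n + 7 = -10*n - 20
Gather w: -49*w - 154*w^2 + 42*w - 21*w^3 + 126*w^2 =-21*w^3 - 28*w^2 - 7*w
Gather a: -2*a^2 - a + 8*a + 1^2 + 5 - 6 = -2*a^2 + 7*a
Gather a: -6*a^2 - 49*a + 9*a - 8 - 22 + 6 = -6*a^2 - 40*a - 24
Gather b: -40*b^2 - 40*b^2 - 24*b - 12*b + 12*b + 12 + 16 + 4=-80*b^2 - 24*b + 32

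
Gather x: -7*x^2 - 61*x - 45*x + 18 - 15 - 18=-7*x^2 - 106*x - 15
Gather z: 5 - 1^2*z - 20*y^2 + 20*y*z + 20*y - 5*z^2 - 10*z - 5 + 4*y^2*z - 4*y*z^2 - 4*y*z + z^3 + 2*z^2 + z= -20*y^2 + 20*y + z^3 + z^2*(-4*y - 3) + z*(4*y^2 + 16*y - 10)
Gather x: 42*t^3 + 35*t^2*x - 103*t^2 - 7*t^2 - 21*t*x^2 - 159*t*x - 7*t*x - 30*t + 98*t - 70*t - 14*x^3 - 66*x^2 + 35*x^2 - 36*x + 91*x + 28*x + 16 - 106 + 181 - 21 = 42*t^3 - 110*t^2 - 2*t - 14*x^3 + x^2*(-21*t - 31) + x*(35*t^2 - 166*t + 83) + 70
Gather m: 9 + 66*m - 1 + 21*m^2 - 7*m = 21*m^2 + 59*m + 8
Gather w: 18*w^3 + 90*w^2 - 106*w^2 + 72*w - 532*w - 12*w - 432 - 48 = 18*w^3 - 16*w^2 - 472*w - 480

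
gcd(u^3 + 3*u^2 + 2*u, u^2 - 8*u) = u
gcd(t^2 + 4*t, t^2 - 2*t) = t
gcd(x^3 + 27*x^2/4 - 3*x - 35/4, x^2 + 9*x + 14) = x + 7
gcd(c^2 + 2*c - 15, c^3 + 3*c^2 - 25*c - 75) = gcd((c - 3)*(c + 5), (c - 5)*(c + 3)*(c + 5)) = c + 5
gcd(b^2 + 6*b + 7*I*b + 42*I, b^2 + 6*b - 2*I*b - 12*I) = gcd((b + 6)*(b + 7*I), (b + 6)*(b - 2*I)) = b + 6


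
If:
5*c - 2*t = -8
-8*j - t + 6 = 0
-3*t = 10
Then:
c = -44/15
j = 7/6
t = -10/3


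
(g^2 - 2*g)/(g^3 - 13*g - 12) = g*(2 - g)/(-g^3 + 13*g + 12)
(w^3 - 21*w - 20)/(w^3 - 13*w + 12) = (w^3 - 21*w - 20)/(w^3 - 13*w + 12)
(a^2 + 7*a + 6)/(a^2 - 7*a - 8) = (a + 6)/(a - 8)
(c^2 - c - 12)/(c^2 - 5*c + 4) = (c + 3)/(c - 1)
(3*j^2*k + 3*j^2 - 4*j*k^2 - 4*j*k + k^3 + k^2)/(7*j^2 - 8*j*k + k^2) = (3*j*k + 3*j - k^2 - k)/(7*j - k)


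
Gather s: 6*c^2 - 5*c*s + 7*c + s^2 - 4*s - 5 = 6*c^2 + 7*c + s^2 + s*(-5*c - 4) - 5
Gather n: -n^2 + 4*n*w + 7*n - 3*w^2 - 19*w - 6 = -n^2 + n*(4*w + 7) - 3*w^2 - 19*w - 6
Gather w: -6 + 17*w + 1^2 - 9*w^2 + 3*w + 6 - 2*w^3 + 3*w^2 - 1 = -2*w^3 - 6*w^2 + 20*w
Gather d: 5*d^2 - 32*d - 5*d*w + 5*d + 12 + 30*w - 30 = 5*d^2 + d*(-5*w - 27) + 30*w - 18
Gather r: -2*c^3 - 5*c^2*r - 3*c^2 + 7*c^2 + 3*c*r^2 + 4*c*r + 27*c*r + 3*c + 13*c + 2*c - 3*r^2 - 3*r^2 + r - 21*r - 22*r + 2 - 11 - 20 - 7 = -2*c^3 + 4*c^2 + 18*c + r^2*(3*c - 6) + r*(-5*c^2 + 31*c - 42) - 36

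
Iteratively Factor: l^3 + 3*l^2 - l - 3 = (l - 1)*(l^2 + 4*l + 3) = (l - 1)*(l + 3)*(l + 1)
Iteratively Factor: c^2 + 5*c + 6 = (c + 2)*(c + 3)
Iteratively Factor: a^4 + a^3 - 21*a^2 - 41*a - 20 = (a + 1)*(a^3 - 21*a - 20) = (a - 5)*(a + 1)*(a^2 + 5*a + 4) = (a - 5)*(a + 1)*(a + 4)*(a + 1)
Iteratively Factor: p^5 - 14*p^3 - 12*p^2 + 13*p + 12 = (p - 1)*(p^4 + p^3 - 13*p^2 - 25*p - 12) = (p - 1)*(p + 3)*(p^3 - 2*p^2 - 7*p - 4) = (p - 1)*(p + 1)*(p + 3)*(p^2 - 3*p - 4) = (p - 4)*(p - 1)*(p + 1)*(p + 3)*(p + 1)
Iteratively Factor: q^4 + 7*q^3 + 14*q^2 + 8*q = (q + 1)*(q^3 + 6*q^2 + 8*q) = (q + 1)*(q + 2)*(q^2 + 4*q) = (q + 1)*(q + 2)*(q + 4)*(q)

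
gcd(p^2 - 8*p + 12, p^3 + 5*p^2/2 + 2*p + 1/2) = 1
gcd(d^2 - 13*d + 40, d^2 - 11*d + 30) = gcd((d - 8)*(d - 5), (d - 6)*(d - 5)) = d - 5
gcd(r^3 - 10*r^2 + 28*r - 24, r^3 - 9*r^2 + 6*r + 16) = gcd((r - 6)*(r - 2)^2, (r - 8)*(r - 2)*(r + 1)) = r - 2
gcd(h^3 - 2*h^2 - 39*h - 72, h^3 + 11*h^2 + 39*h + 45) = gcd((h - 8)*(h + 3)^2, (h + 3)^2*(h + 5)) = h^2 + 6*h + 9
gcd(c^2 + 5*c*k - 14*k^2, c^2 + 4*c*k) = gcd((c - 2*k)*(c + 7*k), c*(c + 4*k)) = 1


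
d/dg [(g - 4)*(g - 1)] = 2*g - 5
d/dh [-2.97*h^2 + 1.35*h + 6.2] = 1.35 - 5.94*h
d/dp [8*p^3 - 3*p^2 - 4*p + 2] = 24*p^2 - 6*p - 4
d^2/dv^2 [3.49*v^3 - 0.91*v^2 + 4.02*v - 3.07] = 20.94*v - 1.82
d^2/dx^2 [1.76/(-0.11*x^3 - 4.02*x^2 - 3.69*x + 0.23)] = ((1.1616*x + 14.1504)*(0.11*x^3 + 4.02*x^2 + 3.69*x - 0.23) - 1.76*(0.33*x^2 + 8.04*x + 3.69)*(0.66*x^2 + 16.08*x + 7.38))/(0.11*x^3 + 4.02*x^2 + 3.69*x - 0.23)^3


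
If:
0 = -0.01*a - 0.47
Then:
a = -47.00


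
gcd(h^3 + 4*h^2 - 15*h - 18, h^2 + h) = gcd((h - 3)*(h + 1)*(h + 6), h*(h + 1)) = h + 1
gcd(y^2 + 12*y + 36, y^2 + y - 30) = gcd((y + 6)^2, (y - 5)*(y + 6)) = y + 6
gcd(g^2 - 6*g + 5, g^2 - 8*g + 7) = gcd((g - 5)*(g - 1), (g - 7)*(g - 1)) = g - 1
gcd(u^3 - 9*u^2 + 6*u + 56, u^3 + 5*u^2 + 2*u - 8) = u + 2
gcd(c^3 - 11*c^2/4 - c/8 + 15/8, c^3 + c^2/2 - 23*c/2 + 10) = c^2 - 7*c/2 + 5/2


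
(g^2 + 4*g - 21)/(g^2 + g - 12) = (g + 7)/(g + 4)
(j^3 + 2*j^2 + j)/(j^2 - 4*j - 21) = j*(j^2 + 2*j + 1)/(j^2 - 4*j - 21)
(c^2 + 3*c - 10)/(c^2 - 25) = (c - 2)/(c - 5)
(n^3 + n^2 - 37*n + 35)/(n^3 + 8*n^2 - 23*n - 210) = (n - 1)/(n + 6)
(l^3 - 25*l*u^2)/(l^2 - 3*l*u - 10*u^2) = l*(l + 5*u)/(l + 2*u)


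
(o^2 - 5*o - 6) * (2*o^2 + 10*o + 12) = 2*o^4 - 50*o^2 - 120*o - 72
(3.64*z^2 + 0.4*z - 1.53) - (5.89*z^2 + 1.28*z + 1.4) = -2.25*z^2 - 0.88*z - 2.93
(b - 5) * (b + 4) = b^2 - b - 20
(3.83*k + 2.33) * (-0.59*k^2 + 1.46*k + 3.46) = -2.2597*k^3 + 4.2171*k^2 + 16.6536*k + 8.0618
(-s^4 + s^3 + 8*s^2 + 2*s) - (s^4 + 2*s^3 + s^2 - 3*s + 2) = -2*s^4 - s^3 + 7*s^2 + 5*s - 2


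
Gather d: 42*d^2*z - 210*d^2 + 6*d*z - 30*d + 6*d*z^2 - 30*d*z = d^2*(42*z - 210) + d*(6*z^2 - 24*z - 30)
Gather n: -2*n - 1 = -2*n - 1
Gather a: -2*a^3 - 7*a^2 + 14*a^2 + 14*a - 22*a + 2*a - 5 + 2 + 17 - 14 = -2*a^3 + 7*a^2 - 6*a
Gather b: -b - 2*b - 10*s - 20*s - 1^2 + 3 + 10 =-3*b - 30*s + 12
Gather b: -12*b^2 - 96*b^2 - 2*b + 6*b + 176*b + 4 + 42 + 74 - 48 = -108*b^2 + 180*b + 72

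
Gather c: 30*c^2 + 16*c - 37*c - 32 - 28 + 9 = 30*c^2 - 21*c - 51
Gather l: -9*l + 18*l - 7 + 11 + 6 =9*l + 10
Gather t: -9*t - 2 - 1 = -9*t - 3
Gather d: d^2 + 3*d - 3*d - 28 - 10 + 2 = d^2 - 36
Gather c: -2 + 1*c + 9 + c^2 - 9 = c^2 + c - 2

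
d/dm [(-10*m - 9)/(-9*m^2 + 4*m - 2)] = 2*(-45*m^2 - 81*m + 28)/(81*m^4 - 72*m^3 + 52*m^2 - 16*m + 4)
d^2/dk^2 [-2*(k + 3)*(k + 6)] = -4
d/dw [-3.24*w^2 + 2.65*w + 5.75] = 2.65 - 6.48*w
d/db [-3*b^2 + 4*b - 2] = 4 - 6*b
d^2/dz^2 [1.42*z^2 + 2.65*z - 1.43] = 2.84000000000000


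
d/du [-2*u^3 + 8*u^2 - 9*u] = -6*u^2 + 16*u - 9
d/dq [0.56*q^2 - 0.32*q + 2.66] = 1.12*q - 0.32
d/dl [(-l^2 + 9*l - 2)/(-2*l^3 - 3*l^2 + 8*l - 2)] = (-2*l^4 + 36*l^3 + 7*l^2 - 8*l - 2)/(4*l^6 + 12*l^5 - 23*l^4 - 40*l^3 + 76*l^2 - 32*l + 4)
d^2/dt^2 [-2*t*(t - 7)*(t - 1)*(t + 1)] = -24*t^2 + 84*t + 4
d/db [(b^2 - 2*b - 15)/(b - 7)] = (b^2 - 14*b + 29)/(b^2 - 14*b + 49)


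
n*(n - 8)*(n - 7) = n^3 - 15*n^2 + 56*n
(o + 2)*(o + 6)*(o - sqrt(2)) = o^3 - sqrt(2)*o^2 + 8*o^2 - 8*sqrt(2)*o + 12*o - 12*sqrt(2)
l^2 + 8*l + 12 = (l + 2)*(l + 6)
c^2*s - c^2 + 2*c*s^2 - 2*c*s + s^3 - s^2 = (c + s)^2*(s - 1)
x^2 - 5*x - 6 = (x - 6)*(x + 1)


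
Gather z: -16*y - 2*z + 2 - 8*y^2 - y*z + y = -8*y^2 - 15*y + z*(-y - 2) + 2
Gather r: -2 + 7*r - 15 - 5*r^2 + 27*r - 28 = -5*r^2 + 34*r - 45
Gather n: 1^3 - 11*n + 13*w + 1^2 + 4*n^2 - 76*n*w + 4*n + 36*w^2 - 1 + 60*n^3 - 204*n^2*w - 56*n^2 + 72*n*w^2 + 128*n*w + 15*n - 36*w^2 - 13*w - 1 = 60*n^3 + n^2*(-204*w - 52) + n*(72*w^2 + 52*w + 8)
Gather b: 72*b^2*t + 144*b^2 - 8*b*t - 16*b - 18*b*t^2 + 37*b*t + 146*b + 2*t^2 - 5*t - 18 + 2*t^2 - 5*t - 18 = b^2*(72*t + 144) + b*(-18*t^2 + 29*t + 130) + 4*t^2 - 10*t - 36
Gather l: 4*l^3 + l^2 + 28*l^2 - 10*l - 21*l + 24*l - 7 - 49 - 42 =4*l^3 + 29*l^2 - 7*l - 98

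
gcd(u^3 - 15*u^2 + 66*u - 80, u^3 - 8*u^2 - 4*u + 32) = u^2 - 10*u + 16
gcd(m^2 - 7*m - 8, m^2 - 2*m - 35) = 1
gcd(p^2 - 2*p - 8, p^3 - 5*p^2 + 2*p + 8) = p - 4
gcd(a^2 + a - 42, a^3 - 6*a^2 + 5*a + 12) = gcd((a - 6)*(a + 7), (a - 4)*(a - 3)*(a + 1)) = 1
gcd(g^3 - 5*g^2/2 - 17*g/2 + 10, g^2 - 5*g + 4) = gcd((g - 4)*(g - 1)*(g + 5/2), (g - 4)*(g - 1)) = g^2 - 5*g + 4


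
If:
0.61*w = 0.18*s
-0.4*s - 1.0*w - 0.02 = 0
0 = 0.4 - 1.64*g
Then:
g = 0.24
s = -0.03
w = -0.01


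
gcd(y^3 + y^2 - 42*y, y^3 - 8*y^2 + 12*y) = y^2 - 6*y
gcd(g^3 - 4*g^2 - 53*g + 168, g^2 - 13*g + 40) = g - 8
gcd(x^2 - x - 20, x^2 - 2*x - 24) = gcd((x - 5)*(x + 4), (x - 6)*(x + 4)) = x + 4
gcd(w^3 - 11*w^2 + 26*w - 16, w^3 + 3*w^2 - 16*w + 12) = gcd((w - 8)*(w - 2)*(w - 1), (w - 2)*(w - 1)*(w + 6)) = w^2 - 3*w + 2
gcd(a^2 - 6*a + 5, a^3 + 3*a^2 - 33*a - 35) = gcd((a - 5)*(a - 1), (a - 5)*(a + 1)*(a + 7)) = a - 5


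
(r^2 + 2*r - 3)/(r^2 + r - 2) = (r + 3)/(r + 2)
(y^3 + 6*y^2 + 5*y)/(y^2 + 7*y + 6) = y*(y + 5)/(y + 6)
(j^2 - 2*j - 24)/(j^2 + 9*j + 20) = (j - 6)/(j + 5)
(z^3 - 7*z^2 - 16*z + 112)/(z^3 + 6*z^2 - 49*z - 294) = (z^2 - 16)/(z^2 + 13*z + 42)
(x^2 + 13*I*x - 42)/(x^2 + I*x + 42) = (x + 6*I)/(x - 6*I)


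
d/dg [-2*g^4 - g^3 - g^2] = g*(-8*g^2 - 3*g - 2)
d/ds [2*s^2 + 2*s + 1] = 4*s + 2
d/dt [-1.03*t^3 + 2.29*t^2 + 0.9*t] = -3.09*t^2 + 4.58*t + 0.9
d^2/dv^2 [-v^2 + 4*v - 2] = -2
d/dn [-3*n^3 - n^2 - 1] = n*(-9*n - 2)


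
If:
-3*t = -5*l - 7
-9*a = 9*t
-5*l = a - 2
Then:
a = -9/2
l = 13/10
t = 9/2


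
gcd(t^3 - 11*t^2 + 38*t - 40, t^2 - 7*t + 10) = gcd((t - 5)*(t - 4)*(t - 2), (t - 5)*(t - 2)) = t^2 - 7*t + 10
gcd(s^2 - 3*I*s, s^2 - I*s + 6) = s - 3*I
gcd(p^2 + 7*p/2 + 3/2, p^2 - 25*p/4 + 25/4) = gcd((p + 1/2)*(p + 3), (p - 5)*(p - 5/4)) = 1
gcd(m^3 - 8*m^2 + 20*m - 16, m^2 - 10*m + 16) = m - 2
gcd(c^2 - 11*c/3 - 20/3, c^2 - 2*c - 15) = c - 5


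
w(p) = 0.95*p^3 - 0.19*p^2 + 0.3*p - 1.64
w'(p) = 2.85*p^2 - 0.38*p + 0.3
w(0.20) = -1.58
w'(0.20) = 0.34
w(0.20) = -1.58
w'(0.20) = 0.34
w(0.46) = -1.45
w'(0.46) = 0.73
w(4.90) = 107.03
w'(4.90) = 66.87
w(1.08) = -0.34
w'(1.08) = 3.21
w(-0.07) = -1.66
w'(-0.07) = 0.34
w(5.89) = 187.66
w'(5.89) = 96.93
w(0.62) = -1.30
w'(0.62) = 1.16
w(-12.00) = -1674.20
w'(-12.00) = 415.26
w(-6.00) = -215.48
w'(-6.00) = 105.18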